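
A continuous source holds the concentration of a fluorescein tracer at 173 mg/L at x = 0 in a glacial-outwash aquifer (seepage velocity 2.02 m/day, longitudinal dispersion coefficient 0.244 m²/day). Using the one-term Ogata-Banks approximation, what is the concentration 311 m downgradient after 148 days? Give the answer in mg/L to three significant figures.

13.5 mg/L

For a continuous step input, C/C₀ ≈ ½·erfc((x−vt)/(2√(Dt))).
vt = 2.02 × 148 = 298.96 m and 2√(Dt) = 2√(0.244 × 148) = 12.02 m.
Argument (x−vt)/(2√(Dt)) = (311 − 298.96)/12.02 = 1.002; ½·erfc(1.002) = 0.07824.
C = 173 × 0.07824 = 13.5 mg/L.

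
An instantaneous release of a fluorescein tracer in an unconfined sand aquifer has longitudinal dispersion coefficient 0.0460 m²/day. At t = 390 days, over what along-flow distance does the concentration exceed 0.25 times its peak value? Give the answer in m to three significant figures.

19.9 m

The plume is Gaussian with σ = √(2Dt) = √(2 × 0.0460 × 390) = 5.990 m.
C/C_peak = exp(−Δx²/(2σ²)) = 0.25 ⇒ Δx = σ·√(−2 ln 0.25) = 5.990 × 1.665 = 9.973 m.
Width = 2Δx = 19.9 m.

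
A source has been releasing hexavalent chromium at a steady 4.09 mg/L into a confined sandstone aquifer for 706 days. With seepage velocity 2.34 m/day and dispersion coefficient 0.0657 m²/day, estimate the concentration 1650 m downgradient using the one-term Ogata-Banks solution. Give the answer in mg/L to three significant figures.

For a continuous step input, C/C₀ ≈ ½·erfc((x−vt)/(2√(Dt))).
vt = 2.34 × 706 = 1652.04 m and 2√(Dt) = 2√(0.0657 × 706) = 13.62 m.
Argument (x−vt)/(2√(Dt)) = (1650 − 1652.04)/13.62 = -0.1498; ½·erfc(-0.1498) = 0.5839.
C = 4.09 × 0.5839 = 2.39 mg/L.

2.39 mg/L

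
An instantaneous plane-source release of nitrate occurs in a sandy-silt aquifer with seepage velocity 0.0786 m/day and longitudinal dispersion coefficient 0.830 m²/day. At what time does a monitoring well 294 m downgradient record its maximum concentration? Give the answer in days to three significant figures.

For the 1D instantaneous-source solution, setting ∂C/∂t = 0 at fixed x gives v²t² + 2Dt − x² = 0, so t = (√(D² + v²x²) − D)/v².
√(D² + v²x²) = √(0.830² + 0.0786² × 294²) = 23.12; v² = 0.00617796.
t = (23.12 − 0.830)/0.00617796 = 3610 days (vs. the pure-advection estimate x/v = 3740 d).

3610 days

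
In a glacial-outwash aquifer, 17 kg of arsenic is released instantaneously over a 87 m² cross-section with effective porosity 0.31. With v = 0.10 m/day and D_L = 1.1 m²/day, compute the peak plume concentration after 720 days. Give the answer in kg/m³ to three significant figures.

0.00632 kg/m³

The peak of an instantaneous 1D plume sits at x = vt; there the Gaussian factor is 1 and C_max = M/(n_e·A·√(4πDt)), where n_e·A is the pore area the mass is dissolved in.
√(4πDt) = √(4π × 1.1 × 720) = 99.76 m, so C_max = 17/(0.31 × 87 × 99.76) = 0.00632 kg/m³.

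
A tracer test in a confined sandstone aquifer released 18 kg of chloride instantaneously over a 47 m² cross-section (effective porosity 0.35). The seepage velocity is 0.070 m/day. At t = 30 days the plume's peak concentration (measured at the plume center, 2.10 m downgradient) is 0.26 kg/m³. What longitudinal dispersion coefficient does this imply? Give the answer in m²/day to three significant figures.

0.0470 m²/day

At the plume center C_max = M/(n_e·A·√(4πDt)), so D = M²/(4πt·(n_e·A·C_max)²).
n_e·A·C_max = 0.35 × 47 × 0.26 = 4.277 kg/m.
D = 18²/(4π × 30 × 4.277²) = 0.0470 m²/day.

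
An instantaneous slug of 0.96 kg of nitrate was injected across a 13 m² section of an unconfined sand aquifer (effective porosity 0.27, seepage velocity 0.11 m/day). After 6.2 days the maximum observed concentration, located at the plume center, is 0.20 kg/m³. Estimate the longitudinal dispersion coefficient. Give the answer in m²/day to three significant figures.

At the plume center C_max = M/(n_e·A·√(4πDt)), so D = M²/(4πt·(n_e·A·C_max)²).
n_e·A·C_max = 0.27 × 13 × 0.20 = 0.7020 kg/m.
D = 0.96²/(4π × 6.2 × 0.7020²) = 0.0240 m²/day.

0.0240 m²/day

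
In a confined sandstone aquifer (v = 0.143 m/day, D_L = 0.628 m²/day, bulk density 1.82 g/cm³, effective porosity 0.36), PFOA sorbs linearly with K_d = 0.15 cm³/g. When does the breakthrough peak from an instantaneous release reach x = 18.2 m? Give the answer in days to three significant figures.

176 days

Retardation factor R = 1 + ρ_b·K_d/n = 1 + 1.82 × 0.15/0.36 = 1.758.
Sorption retards both mechanisms: v_R = v/R = 0.08134 m/day, D_R = D/R = 0.3572 m²/day.
Peak time from v_R²t² + 2D_R t − x² = 0: t = (√(D_R² + v_R²x²) − D_R)/v_R².
√(D_R² + v_R²x²) = √(0.3572² + 0.08134² × 18.2²) = 1.523; v_R² = 0.006616.
t = (1.523 − 0.3572)/0.006616 = 176 days.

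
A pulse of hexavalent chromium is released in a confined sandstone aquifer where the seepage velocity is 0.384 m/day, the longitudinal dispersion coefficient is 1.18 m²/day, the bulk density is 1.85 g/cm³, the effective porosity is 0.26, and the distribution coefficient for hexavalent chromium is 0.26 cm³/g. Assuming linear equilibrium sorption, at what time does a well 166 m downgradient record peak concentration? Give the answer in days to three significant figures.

Retardation factor R = 1 + ρ_b·K_d/n = 1 + 1.85 × 0.26/0.26 = 2.850.
Sorption retards both mechanisms: v_R = v/R = 0.1347 m/day, D_R = D/R = 0.4140 m²/day.
Peak time from v_R²t² + 2D_R t − x² = 0: t = (√(D_R² + v_R²x²) − D_R)/v_R².
√(D_R² + v_R²x²) = √(0.4140² + 0.1347² × 166²) = 22.36; v_R² = 0.01814.
t = (22.36 − 0.4140)/0.01814 = 1210 days.

1210 days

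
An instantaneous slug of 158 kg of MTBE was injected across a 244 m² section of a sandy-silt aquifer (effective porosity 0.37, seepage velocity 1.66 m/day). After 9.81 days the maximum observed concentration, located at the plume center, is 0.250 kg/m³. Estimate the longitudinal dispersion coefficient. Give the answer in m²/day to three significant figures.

At the plume center C_max = M/(n_e·A·√(4πDt)), so D = M²/(4πt·(n_e·A·C_max)²).
n_e·A·C_max = 0.37 × 244 × 0.250 = 22.57 kg/m.
D = 158²/(4π × 9.81 × 22.57²) = 0.398 m²/day.

0.398 m²/day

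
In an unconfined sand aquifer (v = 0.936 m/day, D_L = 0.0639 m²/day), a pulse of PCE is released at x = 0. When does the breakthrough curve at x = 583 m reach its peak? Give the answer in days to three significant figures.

623 days

For the 1D instantaneous-source solution, setting ∂C/∂t = 0 at fixed x gives v²t² + 2Dt − x² = 0, so t = (√(D² + v²x²) − D)/v².
√(D² + v²x²) = √(0.0639² + 0.936² × 583²) = 545.7; v² = 0.876096.
t = (545.7 − 0.0639)/0.876096 = 623 days (vs. the pure-advection estimate x/v = 623 d).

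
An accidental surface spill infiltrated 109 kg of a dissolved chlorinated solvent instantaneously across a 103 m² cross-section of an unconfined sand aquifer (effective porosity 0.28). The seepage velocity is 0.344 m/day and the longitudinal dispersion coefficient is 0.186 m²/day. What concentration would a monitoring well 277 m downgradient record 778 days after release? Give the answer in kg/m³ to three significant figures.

For an instantaneous plane source, C(x,t) = M/(n_e·A·√(4πDt)) · exp(−(x−vt)²/(4Dt)), with n_e·A the pore (flow) area.
Plume center vt = 0.344 × 778 = 267.632 m, so the well at 277 m is 9.368 m downgradient of the peak.
√(4πDt) = 42.64 m, giving peak height M/(n_e·A·√(4πDt)) = 109/(0.28 × 103 × 42.64) = 0.08864 kg/m³.
(x−vt)²/(4Dt) = (9.368)²/(4 × 0.186 × 778) = 0.1516; exp(−0.1516) = 0.8593.
C = 0.08864 × 0.8593 = 0.0762 kg/m³.

0.0762 kg/m³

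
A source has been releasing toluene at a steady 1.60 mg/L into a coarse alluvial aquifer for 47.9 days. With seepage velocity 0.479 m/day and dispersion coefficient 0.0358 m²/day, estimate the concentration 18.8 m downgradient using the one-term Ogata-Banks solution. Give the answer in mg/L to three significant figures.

For a continuous step input, C/C₀ ≈ ½·erfc((x−vt)/(2√(Dt))).
vt = 0.479 × 47.9 = 22.9441 m and 2√(Dt) = 2√(0.0358 × 47.9) = 2.619 m.
Argument (x−vt)/(2√(Dt)) = (18.8 − 22.9441)/2.619 = -1.582; ½·erfc(-1.582) = 0.9874.
C = 1.60 × 0.9874 = 1.58 mg/L.

1.58 mg/L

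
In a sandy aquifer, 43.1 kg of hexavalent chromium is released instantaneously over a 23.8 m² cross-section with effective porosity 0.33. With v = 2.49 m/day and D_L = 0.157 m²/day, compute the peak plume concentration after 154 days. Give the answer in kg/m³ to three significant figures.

The peak of an instantaneous 1D plume sits at x = vt; there the Gaussian factor is 1 and C_max = M/(n_e·A·√(4πDt)), where n_e·A is the pore area the mass is dissolved in.
√(4πDt) = √(4π × 0.157 × 154) = 17.43 m, so C_max = 43.1/(0.33 × 23.8 × 17.43) = 0.315 kg/m³.

0.315 kg/m³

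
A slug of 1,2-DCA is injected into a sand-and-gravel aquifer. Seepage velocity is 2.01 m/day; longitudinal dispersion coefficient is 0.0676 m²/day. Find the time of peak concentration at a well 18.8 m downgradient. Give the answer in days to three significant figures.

9.34 days

For the 1D instantaneous-source solution, setting ∂C/∂t = 0 at fixed x gives v²t² + 2Dt − x² = 0, so t = (√(D² + v²x²) − D)/v².
√(D² + v²x²) = √(0.0676² + 2.01² × 18.8²) = 37.79; v² = 4.0401.
t = (37.79 − 0.0676)/4.0401 = 9.34 days (vs. the pure-advection estimate x/v = 9.35 d).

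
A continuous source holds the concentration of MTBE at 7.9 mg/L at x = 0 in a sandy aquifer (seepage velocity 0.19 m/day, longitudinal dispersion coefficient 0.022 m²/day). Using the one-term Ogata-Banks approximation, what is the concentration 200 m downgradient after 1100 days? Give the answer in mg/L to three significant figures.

For a continuous step input, C/C₀ ≈ ½·erfc((x−vt)/(2√(Dt))).
vt = 0.19 × 1100 = 209 m and 2√(Dt) = 2√(0.022 × 1100) = 9.839 m.
Argument (x−vt)/(2√(Dt)) = (200 − 209)/9.839 = -0.9147; ½·erfc(-0.9147) = 0.9021.
C = 7.9 × 0.9021 = 7.13 mg/L.

7.13 mg/L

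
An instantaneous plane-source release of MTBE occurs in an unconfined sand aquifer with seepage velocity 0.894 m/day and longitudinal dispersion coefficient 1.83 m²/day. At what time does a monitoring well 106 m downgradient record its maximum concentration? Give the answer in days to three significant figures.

For the 1D instantaneous-source solution, setting ∂C/∂t = 0 at fixed x gives v²t² + 2Dt − x² = 0, so t = (√(D² + v²x²) − D)/v².
√(D² + v²x²) = √(1.83² + 0.894² × 106²) = 94.78; v² = 0.799236.
t = (94.78 − 1.83)/0.799236 = 116 days (vs. the pure-advection estimate x/v = 119 d).

116 days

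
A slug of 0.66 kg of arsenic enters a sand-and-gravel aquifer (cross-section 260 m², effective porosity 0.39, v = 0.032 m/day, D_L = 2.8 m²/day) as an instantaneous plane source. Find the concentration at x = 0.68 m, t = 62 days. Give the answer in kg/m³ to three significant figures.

For an instantaneous plane source, C(x,t) = M/(n_e·A·√(4πDt)) · exp(−(x−vt)²/(4Dt)), with n_e·A the pore (flow) area.
Plume center vt = 0.032 × 62 = 1.984 m, so the well at 0.68 m is 1.304 m upgradient of the peak.
√(4πDt) = 46.71 m, giving peak height M/(n_e·A·√(4πDt)) = 0.66/(0.39 × 260 × 46.71) = 0.0001393 kg/m³.
(x−vt)²/(4Dt) = (-1.304)²/(4 × 2.8 × 62) = 0.002449; exp(−0.002449) = 0.9976.
C = 0.0001393 × 0.9976 = 0.000139 kg/m³.

0.000139 kg/m³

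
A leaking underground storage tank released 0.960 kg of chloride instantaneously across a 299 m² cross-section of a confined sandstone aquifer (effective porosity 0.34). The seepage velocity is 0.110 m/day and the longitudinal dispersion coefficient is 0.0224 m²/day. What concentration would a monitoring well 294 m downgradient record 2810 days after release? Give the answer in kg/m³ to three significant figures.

For an instantaneous plane source, C(x,t) = M/(n_e·A·√(4πDt)) · exp(−(x−vt)²/(4Dt)), with n_e·A the pore (flow) area.
Plume center vt = 0.110 × 2810 = 309.1 m, so the well at 294 m is 15.1 m upgradient of the peak.
√(4πDt) = 28.12 m, giving peak height M/(n_e·A·√(4πDt)) = 0.960/(0.34 × 299 × 28.12) = 0.0003358 kg/m³.
(x−vt)²/(4Dt) = (-15.1)²/(4 × 0.0224 × 2810) = 0.9056; exp(−0.9056) = 0.4043.
C = 0.0003358 × 0.4043 = 0.000136 kg/m³.

0.000136 kg/m³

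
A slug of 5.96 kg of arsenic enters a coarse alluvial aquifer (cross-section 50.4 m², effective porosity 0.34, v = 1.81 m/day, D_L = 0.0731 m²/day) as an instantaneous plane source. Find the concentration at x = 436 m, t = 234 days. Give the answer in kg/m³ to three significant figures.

For an instantaneous plane source, C(x,t) = M/(n_e·A·√(4πDt)) · exp(−(x−vt)²/(4Dt)), with n_e·A the pore (flow) area.
Plume center vt = 1.81 × 234 = 423.54 m, so the well at 436 m is 12.46 m downgradient of the peak.
√(4πDt) = 14.66 m, giving peak height M/(n_e·A·√(4πDt)) = 5.96/(0.34 × 50.4 × 14.66) = 0.02372 kg/m³.
(x−vt)²/(4Dt) = (12.46)²/(4 × 0.0731 × 234) = 2.269; exp(−2.269) = 0.1034.
C = 0.02372 × 0.1034 = 0.00245 kg/m³.

0.00245 kg/m³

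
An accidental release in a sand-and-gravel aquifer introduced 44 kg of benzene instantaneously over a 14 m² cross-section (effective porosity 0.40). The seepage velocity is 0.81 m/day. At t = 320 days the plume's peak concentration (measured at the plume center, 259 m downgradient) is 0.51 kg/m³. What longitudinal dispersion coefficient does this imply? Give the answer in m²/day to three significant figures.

0.0590 m²/day

At the plume center C_max = M/(n_e·A·√(4πDt)), so D = M²/(4πt·(n_e·A·C_max)²).
n_e·A·C_max = 0.40 × 14 × 0.51 = 2.856 kg/m.
D = 44²/(4π × 320 × 2.856²) = 0.0590 m²/day.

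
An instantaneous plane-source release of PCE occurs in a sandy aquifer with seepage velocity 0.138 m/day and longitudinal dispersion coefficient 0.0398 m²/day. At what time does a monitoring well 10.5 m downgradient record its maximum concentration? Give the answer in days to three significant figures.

For the 1D instantaneous-source solution, setting ∂C/∂t = 0 at fixed x gives v²t² + 2Dt − x² = 0, so t = (√(D² + v²x²) − D)/v².
√(D² + v²x²) = √(0.0398² + 0.138² × 10.5²) = 1.450; v² = 0.019044.
t = (1.450 − 0.0398)/0.019044 = 74.0 days (vs. the pure-advection estimate x/v = 76.1 d).

74.0 days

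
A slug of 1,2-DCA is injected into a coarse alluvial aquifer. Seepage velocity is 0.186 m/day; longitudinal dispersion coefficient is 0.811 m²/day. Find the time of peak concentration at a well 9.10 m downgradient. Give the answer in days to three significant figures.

30.8 days

For the 1D instantaneous-source solution, setting ∂C/∂t = 0 at fixed x gives v²t² + 2Dt − x² = 0, so t = (√(D² + v²x²) − D)/v².
√(D² + v²x²) = √(0.811² + 0.186² × 9.10²) = 1.877; v² = 0.034596.
t = (1.877 − 0.811)/0.034596 = 30.8 days (vs. the pure-advection estimate x/v = 48.9 d).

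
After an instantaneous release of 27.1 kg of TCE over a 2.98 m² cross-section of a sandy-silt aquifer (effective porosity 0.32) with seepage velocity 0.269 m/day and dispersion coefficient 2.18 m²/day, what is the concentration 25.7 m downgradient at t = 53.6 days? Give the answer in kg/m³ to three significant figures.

0.565 kg/m³

For an instantaneous plane source, C(x,t) = M/(n_e·A·√(4πDt)) · exp(−(x−vt)²/(4Dt)), with n_e·A the pore (flow) area.
Plume center vt = 0.269 × 53.6 = 14.4184 m, so the well at 25.7 m is 11.2816 m downgradient of the peak.
√(4πDt) = 38.32 m, giving peak height M/(n_e·A·√(4πDt)) = 27.1/(0.32 × 2.98 × 38.32) = 0.7416 kg/m³.
(x−vt)²/(4Dt) = (11.2816)²/(4 × 2.18 × 53.6) = 0.2723; exp(−0.2723) = 0.7616.
C = 0.7416 × 0.7616 = 0.565 kg/m³.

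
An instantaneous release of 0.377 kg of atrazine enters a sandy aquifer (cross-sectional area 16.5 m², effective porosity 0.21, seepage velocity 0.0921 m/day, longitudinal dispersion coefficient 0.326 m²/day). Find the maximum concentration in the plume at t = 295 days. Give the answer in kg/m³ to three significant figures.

0.00313 kg/m³

The peak of an instantaneous 1D plume sits at x = vt; there the Gaussian factor is 1 and C_max = M/(n_e·A·√(4πDt)), where n_e·A is the pore area the mass is dissolved in.
√(4πDt) = √(4π × 0.326 × 295) = 34.76 m, so C_max = 0.377/(0.21 × 16.5 × 34.76) = 0.00313 kg/m³.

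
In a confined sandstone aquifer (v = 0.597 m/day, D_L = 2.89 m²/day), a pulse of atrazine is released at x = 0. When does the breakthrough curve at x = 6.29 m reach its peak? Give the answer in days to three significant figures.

5.19 days

For the 1D instantaneous-source solution, setting ∂C/∂t = 0 at fixed x gives v²t² + 2Dt − x² = 0, so t = (√(D² + v²x²) − D)/v².
√(D² + v²x²) = √(2.89² + 0.597² × 6.29²) = 4.738; v² = 0.356409.
t = (4.738 − 2.89)/0.356409 = 5.19 days (vs. the pure-advection estimate x/v = 10.5 d).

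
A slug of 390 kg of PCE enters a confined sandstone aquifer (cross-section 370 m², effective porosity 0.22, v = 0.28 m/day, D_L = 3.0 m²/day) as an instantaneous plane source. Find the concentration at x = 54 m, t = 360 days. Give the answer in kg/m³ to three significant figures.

For an instantaneous plane source, C(x,t) = M/(n_e·A·√(4πDt)) · exp(−(x−vt)²/(4Dt)), with n_e·A the pore (flow) area.
Plume center vt = 0.28 × 360 = 100.8 m, so the well at 54 m is 46.8 m upgradient of the peak.
√(4πDt) = 116.5 m, giving peak height M/(n_e·A·√(4πDt)) = 390/(0.22 × 370 × 116.5) = 0.04113 kg/m³.
(x−vt)²/(4Dt) = (-46.8)²/(4 × 3.0 × 360) = 0.5070; exp(−0.5070) = 0.6023.
C = 0.04113 × 0.6023 = 0.0248 kg/m³.

0.0248 kg/m³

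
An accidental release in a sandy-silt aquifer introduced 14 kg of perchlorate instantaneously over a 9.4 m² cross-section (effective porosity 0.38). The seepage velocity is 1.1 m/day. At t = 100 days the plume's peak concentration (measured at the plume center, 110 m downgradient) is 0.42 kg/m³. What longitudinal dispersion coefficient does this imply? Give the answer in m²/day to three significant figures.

At the plume center C_max = M/(n_e·A·√(4πDt)), so D = M²/(4πt·(n_e·A·C_max)²).
n_e·A·C_max = 0.38 × 9.4 × 0.42 = 1.500 kg/m.
D = 14²/(4π × 100 × 1.500²) = 0.0693 m²/day.

0.0693 m²/day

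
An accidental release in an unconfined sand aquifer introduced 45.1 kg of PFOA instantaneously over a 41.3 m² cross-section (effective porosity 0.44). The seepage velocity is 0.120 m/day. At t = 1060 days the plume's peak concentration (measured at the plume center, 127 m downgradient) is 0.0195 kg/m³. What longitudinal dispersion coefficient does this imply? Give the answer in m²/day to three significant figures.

1.22 m²/day

At the plume center C_max = M/(n_e·A·√(4πDt)), so D = M²/(4πt·(n_e·A·C_max)²).
n_e·A·C_max = 0.44 × 41.3 × 0.0195 = 0.3544 kg/m.
D = 45.1²/(4π × 1060 × 0.3544²) = 1.22 m²/day.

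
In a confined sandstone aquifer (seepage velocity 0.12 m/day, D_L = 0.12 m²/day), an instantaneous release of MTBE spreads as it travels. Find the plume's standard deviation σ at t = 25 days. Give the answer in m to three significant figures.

2.45 m

Dispersive spreading gives a Gaussian with σ² = 2Dt; advection only shifts the center.
σ = √(2 × 0.12 × 25) = 2.45 m.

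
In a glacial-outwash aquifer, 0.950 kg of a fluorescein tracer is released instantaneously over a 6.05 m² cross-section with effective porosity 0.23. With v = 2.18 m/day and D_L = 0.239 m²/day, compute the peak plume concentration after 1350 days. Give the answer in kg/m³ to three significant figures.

The peak of an instantaneous 1D plume sits at x = vt; there the Gaussian factor is 1 and C_max = M/(n_e·A·√(4πDt)), where n_e·A is the pore area the mass is dissolved in.
√(4πDt) = √(4π × 0.239 × 1350) = 63.68 m, so C_max = 0.950/(0.23 × 6.05 × 63.68) = 0.0107 kg/m³.

0.0107 kg/m³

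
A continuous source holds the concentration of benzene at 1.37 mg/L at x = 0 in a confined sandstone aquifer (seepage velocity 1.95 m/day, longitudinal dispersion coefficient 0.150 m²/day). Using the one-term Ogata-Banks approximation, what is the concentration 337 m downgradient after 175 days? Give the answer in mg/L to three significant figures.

0.988 mg/L

For a continuous step input, C/C₀ ≈ ½·erfc((x−vt)/(2√(Dt))).
vt = 1.95 × 175 = 341.25 m and 2√(Dt) = 2√(0.150 × 175) = 10.25 m.
Argument (x−vt)/(2√(Dt)) = (337 − 341.25)/10.25 = -0.4146; ½·erfc(-0.4146) = 0.7212.
C = 1.37 × 0.7212 = 0.988 mg/L.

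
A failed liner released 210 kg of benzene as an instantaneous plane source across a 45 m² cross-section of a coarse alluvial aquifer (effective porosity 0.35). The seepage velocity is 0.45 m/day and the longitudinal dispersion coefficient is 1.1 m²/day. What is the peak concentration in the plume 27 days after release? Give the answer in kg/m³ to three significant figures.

The peak of an instantaneous 1D plume sits at x = vt; there the Gaussian factor is 1 and C_max = M/(n_e·A·√(4πDt)), where n_e·A is the pore area the mass is dissolved in.
√(4πDt) = √(4π × 1.1 × 27) = 19.32 m, so C_max = 210/(0.35 × 45 × 19.32) = 0.690 kg/m³.

0.690 kg/m³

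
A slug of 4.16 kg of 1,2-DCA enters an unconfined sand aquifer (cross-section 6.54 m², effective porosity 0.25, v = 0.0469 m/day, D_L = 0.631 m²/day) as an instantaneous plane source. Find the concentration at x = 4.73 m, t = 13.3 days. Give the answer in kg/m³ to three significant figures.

0.150 kg/m³

For an instantaneous plane source, C(x,t) = M/(n_e·A·√(4πDt)) · exp(−(x−vt)²/(4Dt)), with n_e·A the pore (flow) area.
Plume center vt = 0.0469 × 13.3 = 0.62377 m, so the well at 4.73 m is 4.10623 m downgradient of the peak.
√(4πDt) = 10.27 m, giving peak height M/(n_e·A·√(4πDt)) = 4.16/(0.25 × 6.54 × 10.27) = 0.2477 kg/m³.
(x−vt)²/(4Dt) = (4.10623)²/(4 × 0.631 × 13.3) = 0.5023; exp(−0.5023) = 0.6051.
C = 0.2477 × 0.6051 = 0.150 kg/m³.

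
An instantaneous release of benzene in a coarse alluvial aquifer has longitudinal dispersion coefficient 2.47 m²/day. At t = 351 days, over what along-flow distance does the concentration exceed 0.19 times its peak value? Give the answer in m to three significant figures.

152 m

The plume is Gaussian with σ = √(2Dt) = √(2 × 2.47 × 351) = 41.64 m.
C/C_peak = exp(−Δx²/(2σ²)) = 0.19 ⇒ Δx = σ·√(−2 ln 0.19) = 41.64 × 1.822 = 75.87 m.
Width = 2Δx = 152 m.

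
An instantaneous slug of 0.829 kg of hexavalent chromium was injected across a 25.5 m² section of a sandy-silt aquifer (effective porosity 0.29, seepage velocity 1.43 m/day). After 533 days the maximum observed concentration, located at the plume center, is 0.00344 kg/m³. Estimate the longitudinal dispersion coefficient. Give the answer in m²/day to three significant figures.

0.159 m²/day

At the plume center C_max = M/(n_e·A·√(4πDt)), so D = M²/(4πt·(n_e·A·C_max)²).
n_e·A·C_max = 0.29 × 25.5 × 0.00344 = 0.02544 kg/m.
D = 0.829²/(4π × 533 × 0.02544²) = 0.159 m²/day.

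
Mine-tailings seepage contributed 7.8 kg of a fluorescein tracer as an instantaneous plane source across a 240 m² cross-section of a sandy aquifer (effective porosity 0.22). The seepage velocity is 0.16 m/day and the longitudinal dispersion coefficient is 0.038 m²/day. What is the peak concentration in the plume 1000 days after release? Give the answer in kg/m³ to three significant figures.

The peak of an instantaneous 1D plume sits at x = vt; there the Gaussian factor is 1 and C_max = M/(n_e·A·√(4πDt)), where n_e·A is the pore area the mass is dissolved in.
√(4πDt) = √(4π × 0.038 × 1000) = 21.85 m, so C_max = 7.8/(0.22 × 240 × 21.85) = 0.00676 kg/m³.

0.00676 kg/m³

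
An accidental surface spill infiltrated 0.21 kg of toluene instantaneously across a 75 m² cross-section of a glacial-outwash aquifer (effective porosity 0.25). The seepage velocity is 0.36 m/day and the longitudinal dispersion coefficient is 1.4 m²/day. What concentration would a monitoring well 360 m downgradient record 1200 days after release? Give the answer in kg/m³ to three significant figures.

3.56e-05 kg/m³

For an instantaneous plane source, C(x,t) = M/(n_e·A·√(4πDt)) · exp(−(x−vt)²/(4Dt)), with n_e·A the pore (flow) area.
Plume center vt = 0.36 × 1200 = 432 m, so the well at 360 m is 72 m upgradient of the peak.
√(4πDt) = 145.3 m, giving peak height M/(n_e·A·√(4πDt)) = 0.21/(0.25 × 75 × 145.3) = 7.708e-05 kg/m³.
(x−vt)²/(4Dt) = (-72)²/(4 × 1.4 × 1200) = 0.7714; exp(−0.7714) = 0.4624.
C = 7.708e-05 × 0.4624 = 3.56e-05 kg/m³.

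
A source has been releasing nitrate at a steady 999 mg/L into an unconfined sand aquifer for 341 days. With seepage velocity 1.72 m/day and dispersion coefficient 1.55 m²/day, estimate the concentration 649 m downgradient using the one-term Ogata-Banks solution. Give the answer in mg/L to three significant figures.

For a continuous step input, C/C₀ ≈ ½·erfc((x−vt)/(2√(Dt))).
vt = 1.72 × 341 = 586.52 m and 2√(Dt) = 2√(1.55 × 341) = 45.98 m.
Argument (x−vt)/(2√(Dt)) = (649 − 586.52)/45.98 = 1.359; ½·erfc(1.359) = 0.02731.
C = 999 × 0.02731 = 27.3 mg/L.

27.3 mg/L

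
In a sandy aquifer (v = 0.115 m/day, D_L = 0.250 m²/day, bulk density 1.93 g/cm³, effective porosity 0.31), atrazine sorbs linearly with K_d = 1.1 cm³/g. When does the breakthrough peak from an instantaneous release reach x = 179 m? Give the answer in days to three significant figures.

Retardation factor R = 1 + ρ_b·K_d/n = 1 + 1.93 × 1.1/0.31 = 7.848.
Sorption retards both mechanisms: v_R = v/R = 0.01465 m/day, D_R = D/R = 0.03186 m²/day.
Peak time from v_R²t² + 2D_R t − x² = 0: t = (√(D_R² + v_R²x²) − D_R)/v_R².
√(D_R² + v_R²x²) = √(0.03186² + 0.01465² × 179²) = 2.623; v_R² = 0.0002146.
t = (2.623 − 0.03186)/0.0002146 = 12100 days.

12100 days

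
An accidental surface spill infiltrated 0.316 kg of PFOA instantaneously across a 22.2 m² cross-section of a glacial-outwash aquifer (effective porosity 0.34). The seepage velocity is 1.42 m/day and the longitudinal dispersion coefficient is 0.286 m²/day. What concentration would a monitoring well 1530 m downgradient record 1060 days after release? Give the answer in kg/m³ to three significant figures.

For an instantaneous plane source, C(x,t) = M/(n_e·A·√(4πDt)) · exp(−(x−vt)²/(4Dt)), with n_e·A the pore (flow) area.
Plume center vt = 1.42 × 1060 = 1505.2 m, so the well at 1530 m is 24.8 m downgradient of the peak.
√(4πDt) = 61.72 m, giving peak height M/(n_e·A·√(4πDt)) = 0.316/(0.34 × 22.2 × 61.72) = 0.0006783 kg/m³.
(x−vt)²/(4Dt) = (24.8)²/(4 × 0.286 × 1060) = 0.5072; exp(−0.5072) = 0.6022.
C = 0.0006783 × 0.6022 = 0.000408 kg/m³.

0.000408 kg/m³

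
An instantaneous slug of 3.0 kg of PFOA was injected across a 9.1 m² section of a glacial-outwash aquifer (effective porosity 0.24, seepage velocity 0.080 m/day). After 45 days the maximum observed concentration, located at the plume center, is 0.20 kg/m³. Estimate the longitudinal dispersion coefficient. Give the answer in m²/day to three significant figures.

At the plume center C_max = M/(n_e·A·√(4πDt)), so D = M²/(4πt·(n_e·A·C_max)²).
n_e·A·C_max = 0.24 × 9.1 × 0.20 = 0.4368 kg/m.
D = 3.0²/(4π × 45 × 0.4368²) = 0.0834 m²/day.

0.0834 m²/day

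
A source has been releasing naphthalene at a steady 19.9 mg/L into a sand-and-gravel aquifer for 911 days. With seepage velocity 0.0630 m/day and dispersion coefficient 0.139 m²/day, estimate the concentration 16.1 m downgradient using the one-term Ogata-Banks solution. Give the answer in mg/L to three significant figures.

For a continuous step input, C/C₀ ≈ ½·erfc((x−vt)/(2√(Dt))).
vt = 0.0630 × 911 = 57.393 m and 2√(Dt) = 2√(0.139 × 911) = 22.51 m.
Argument (x−vt)/(2√(Dt)) = (16.1 − 57.393)/22.51 = -1.834; ½·erfc(-1.834) = 0.9953.
C = 19.9 × 0.9953 = 19.8 mg/L.

19.8 mg/L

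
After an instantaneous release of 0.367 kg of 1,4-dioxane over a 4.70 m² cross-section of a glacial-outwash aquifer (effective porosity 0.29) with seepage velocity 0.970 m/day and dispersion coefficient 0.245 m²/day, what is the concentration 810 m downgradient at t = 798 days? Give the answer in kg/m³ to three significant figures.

0.00104 kg/m³

For an instantaneous plane source, C(x,t) = M/(n_e·A·√(4πDt)) · exp(−(x−vt)²/(4Dt)), with n_e·A the pore (flow) area.
Plume center vt = 0.970 × 798 = 774.06 m, so the well at 810 m is 35.94 m downgradient of the peak.
√(4πDt) = 49.57 m, giving peak height M/(n_e·A·√(4πDt)) = 0.367/(0.29 × 4.70 × 49.57) = 0.005432 kg/m³.
(x−vt)²/(4Dt) = (35.94)²/(4 × 0.245 × 798) = 1.652; exp(−1.652) = 0.1917.
C = 0.005432 × 0.1917 = 0.00104 kg/m³.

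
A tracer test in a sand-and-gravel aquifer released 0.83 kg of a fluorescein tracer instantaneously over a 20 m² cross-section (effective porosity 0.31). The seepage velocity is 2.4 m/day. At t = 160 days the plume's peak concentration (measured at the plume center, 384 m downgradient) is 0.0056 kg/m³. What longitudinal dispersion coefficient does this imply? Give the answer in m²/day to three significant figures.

At the plume center C_max = M/(n_e·A·√(4πDt)), so D = M²/(4πt·(n_e·A·C_max)²).
n_e·A·C_max = 0.31 × 20 × 0.0056 = 0.03472 kg/m.
D = 0.83²/(4π × 160 × 0.03472²) = 0.284 m²/day.

0.284 m²/day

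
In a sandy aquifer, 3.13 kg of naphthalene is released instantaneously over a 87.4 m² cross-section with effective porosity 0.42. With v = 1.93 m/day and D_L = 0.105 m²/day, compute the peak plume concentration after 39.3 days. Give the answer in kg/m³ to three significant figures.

0.0118 kg/m³

The peak of an instantaneous 1D plume sits at x = vt; there the Gaussian factor is 1 and C_max = M/(n_e·A·√(4πDt)), where n_e·A is the pore area the mass is dissolved in.
√(4πDt) = √(4π × 0.105 × 39.3) = 7.201 m, so C_max = 3.13/(0.42 × 87.4 × 7.201) = 0.0118 kg/m³.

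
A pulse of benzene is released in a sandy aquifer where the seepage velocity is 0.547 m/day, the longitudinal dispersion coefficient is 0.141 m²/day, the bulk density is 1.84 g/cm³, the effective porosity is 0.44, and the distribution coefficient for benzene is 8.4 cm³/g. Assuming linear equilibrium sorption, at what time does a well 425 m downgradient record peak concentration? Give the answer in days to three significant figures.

28100 days

Retardation factor R = 1 + ρ_b·K_d/n = 1 + 1.84 × 8.4/0.44 = 36.13.
Sorption retards both mechanisms: v_R = v/R = 0.01514 m/day, D_R = D/R = 0.003903 m²/day.
Peak time from v_R²t² + 2D_R t − x² = 0: t = (√(D_R² + v_R²x²) − D_R)/v_R².
√(D_R² + v_R²x²) = √(0.003903² + 0.01514² × 425²) = 6.435; v_R² = 0.0002292.
t = (6.435 − 0.003903)/0.0002292 = 28100 days.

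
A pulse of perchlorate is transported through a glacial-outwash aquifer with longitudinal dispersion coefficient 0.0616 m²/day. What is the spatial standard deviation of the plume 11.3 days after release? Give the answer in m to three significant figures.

Dispersive spreading gives a Gaussian with σ² = 2Dt; advection only shifts the center.
σ = √(2 × 0.0616 × 11.3) = 1.18 m.

1.18 m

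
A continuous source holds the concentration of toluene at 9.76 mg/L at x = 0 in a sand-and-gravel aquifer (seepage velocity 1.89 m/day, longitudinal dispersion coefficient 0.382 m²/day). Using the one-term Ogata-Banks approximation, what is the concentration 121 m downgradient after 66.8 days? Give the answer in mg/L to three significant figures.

For a continuous step input, C/C₀ ≈ ½·erfc((x−vt)/(2√(Dt))).
vt = 1.89 × 66.8 = 126.252 m and 2√(Dt) = 2√(0.382 × 66.8) = 10.10 m.
Argument (x−vt)/(2√(Dt)) = (121 − 126.252)/10.10 = -0.5200; ½·erfc(-0.5200) = 0.7689.
C = 9.76 × 0.7689 = 7.50 mg/L.

7.50 mg/L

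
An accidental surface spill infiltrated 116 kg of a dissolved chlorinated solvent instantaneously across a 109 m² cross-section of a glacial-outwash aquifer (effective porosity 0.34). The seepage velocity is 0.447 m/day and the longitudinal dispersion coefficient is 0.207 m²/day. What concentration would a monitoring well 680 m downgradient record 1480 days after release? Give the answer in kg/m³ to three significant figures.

0.0382 kg/m³

For an instantaneous plane source, C(x,t) = M/(n_e·A·√(4πDt)) · exp(−(x−vt)²/(4Dt)), with n_e·A the pore (flow) area.
Plume center vt = 0.447 × 1480 = 661.56 m, so the well at 680 m is 18.44 m downgradient of the peak.
√(4πDt) = 62.05 m, giving peak height M/(n_e·A·√(4πDt)) = 116/(0.34 × 109 × 62.05) = 0.05044 kg/m³.
(x−vt)²/(4Dt) = (18.44)²/(4 × 0.207 × 1480) = 0.2775; exp(−0.2775) = 0.7577.
C = 0.05044 × 0.7577 = 0.0382 kg/m³.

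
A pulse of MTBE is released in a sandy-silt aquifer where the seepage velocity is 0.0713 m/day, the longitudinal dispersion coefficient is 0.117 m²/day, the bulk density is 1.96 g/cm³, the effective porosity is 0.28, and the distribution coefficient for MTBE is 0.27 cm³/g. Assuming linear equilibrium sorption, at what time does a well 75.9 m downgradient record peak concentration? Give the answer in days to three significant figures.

Retardation factor R = 1 + ρ_b·K_d/n = 1 + 1.96 × 0.27/0.28 = 2.890.
Sorption retards both mechanisms: v_R = v/R = 0.02467 m/day, D_R = D/R = 0.04048 m²/day.
Peak time from v_R²t² + 2D_R t − x² = 0: t = (√(D_R² + v_R²x²) − D_R)/v_R².
√(D_R² + v_R²x²) = √(0.04048² + 0.02467² × 75.9²) = 1.873; v_R² = 0.0006086.
t = (1.873 − 0.04048)/0.0006086 = 3010 days.

3010 days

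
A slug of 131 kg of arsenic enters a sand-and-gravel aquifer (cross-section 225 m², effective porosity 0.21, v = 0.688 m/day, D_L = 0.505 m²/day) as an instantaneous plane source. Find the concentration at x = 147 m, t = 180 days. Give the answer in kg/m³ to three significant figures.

0.0188 kg/m³

For an instantaneous plane source, C(x,t) = M/(n_e·A·√(4πDt)) · exp(−(x−vt)²/(4Dt)), with n_e·A the pore (flow) area.
Plume center vt = 0.688 × 180 = 123.84 m, so the well at 147 m is 23.16 m downgradient of the peak.
√(4πDt) = 33.80 m, giving peak height M/(n_e·A·√(4πDt)) = 131/(0.21 × 225 × 33.80) = 0.08203 kg/m³.
(x−vt)²/(4Dt) = (23.16)²/(4 × 0.505 × 180) = 1.475; exp(−1.475) = 0.2288.
C = 0.08203 × 0.2288 = 0.0188 kg/m³.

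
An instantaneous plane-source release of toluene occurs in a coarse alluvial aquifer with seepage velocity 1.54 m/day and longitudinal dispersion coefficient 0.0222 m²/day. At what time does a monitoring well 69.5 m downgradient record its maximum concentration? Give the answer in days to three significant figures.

For the 1D instantaneous-source solution, setting ∂C/∂t = 0 at fixed x gives v²t² + 2Dt − x² = 0, so t = (√(D² + v²x²) − D)/v².
√(D² + v²x²) = √(0.0222² + 1.54² × 69.5²) = 107.0; v² = 2.3716.
t = (107.0 − 0.0222)/2.3716 = 45.1 days (vs. the pure-advection estimate x/v = 45.1 d).

45.1 days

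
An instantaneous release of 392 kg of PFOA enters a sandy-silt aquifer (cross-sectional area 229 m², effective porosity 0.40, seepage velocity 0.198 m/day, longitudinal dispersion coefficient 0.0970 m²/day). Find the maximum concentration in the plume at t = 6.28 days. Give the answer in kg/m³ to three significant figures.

1.55 kg/m³

The peak of an instantaneous 1D plume sits at x = vt; there the Gaussian factor is 1 and C_max = M/(n_e·A·√(4πDt)), where n_e·A is the pore area the mass is dissolved in.
√(4πDt) = √(4π × 0.0970 × 6.28) = 2.767 m, so C_max = 392/(0.40 × 229 × 2.767) = 1.55 kg/m³.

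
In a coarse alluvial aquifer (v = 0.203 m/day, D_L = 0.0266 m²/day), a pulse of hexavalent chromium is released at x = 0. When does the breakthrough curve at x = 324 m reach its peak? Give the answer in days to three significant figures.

1600 days

For the 1D instantaneous-source solution, setting ∂C/∂t = 0 at fixed x gives v²t² + 2Dt − x² = 0, so t = (√(D² + v²x²) − D)/v².
√(D² + v²x²) = √(0.0266² + 0.203² × 324²) = 65.77; v² = 0.041209.
t = (65.77 − 0.0266)/0.041209 = 1600 days (vs. the pure-advection estimate x/v = 1600 d).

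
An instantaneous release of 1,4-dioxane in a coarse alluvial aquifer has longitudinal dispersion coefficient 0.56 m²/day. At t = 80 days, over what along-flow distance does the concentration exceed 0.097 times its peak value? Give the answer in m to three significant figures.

40.9 m

The plume is Gaussian with σ = √(2Dt) = √(2 × 0.56 × 80) = 9.466 m.
C/C_peak = exp(−Δx²/(2σ²)) = 0.097 ⇒ Δx = σ·√(−2 ln 0.097) = 9.466 × 2.160 = 20.45 m.
Width = 2Δx = 40.9 m.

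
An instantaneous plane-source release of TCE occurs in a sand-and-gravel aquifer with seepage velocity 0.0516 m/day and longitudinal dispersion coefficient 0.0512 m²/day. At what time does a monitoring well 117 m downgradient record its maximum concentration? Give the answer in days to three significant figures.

2250 days

For the 1D instantaneous-source solution, setting ∂C/∂t = 0 at fixed x gives v²t² + 2Dt − x² = 0, so t = (√(D² + v²x²) − D)/v².
√(D² + v²x²) = √(0.0512² + 0.0516² × 117²) = 6.037; v² = 0.00266256.
t = (6.037 − 0.0512)/0.00266256 = 2250 days (vs. the pure-advection estimate x/v = 2270 d).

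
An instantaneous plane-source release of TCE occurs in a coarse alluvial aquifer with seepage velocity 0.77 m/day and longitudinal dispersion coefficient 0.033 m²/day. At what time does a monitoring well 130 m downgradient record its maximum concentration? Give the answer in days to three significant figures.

For the 1D instantaneous-source solution, setting ∂C/∂t = 0 at fixed x gives v²t² + 2Dt − x² = 0, so t = (√(D² + v²x²) − D)/v².
√(D² + v²x²) = √(0.033² + 0.77² × 130²) = 100.1; v² = 0.5929.
t = (100.1 − 0.033)/0.5929 = 169 days (vs. the pure-advection estimate x/v = 169 d).

169 days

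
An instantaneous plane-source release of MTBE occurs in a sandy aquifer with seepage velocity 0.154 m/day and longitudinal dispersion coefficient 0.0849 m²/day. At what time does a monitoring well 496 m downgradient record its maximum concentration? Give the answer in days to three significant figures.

For the 1D instantaneous-source solution, setting ∂C/∂t = 0 at fixed x gives v²t² + 2Dt − x² = 0, so t = (√(D² + v²x²) − D)/v².
√(D² + v²x²) = √(0.0849² + 0.154² × 496²) = 76.38; v² = 0.023716.
t = (76.38 − 0.0849)/0.023716 = 3220 days (vs. the pure-advection estimate x/v = 3220 d).

3220 days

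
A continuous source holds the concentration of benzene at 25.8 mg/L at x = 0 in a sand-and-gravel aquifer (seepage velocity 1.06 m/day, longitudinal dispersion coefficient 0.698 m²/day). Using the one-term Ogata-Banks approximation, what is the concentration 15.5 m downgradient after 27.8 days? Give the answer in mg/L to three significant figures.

For a continuous step input, C/C₀ ≈ ½·erfc((x−vt)/(2√(Dt))).
vt = 1.06 × 27.8 = 29.468 m and 2√(Dt) = 2√(0.698 × 27.8) = 8.810 m.
Argument (x−vt)/(2√(Dt)) = (15.5 − 29.468)/8.810 = -1.585; ½·erfc(-1.585) = 0.9875.
C = 25.8 × 0.9875 = 25.5 mg/L.

25.5 mg/L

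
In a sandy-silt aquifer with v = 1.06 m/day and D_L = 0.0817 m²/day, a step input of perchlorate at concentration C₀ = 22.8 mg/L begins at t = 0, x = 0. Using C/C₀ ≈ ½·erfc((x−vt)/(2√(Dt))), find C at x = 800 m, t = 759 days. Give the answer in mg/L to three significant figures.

15.0 mg/L

For a continuous step input, C/C₀ ≈ ½·erfc((x−vt)/(2√(Dt))).
vt = 1.06 × 759 = 804.54 m and 2√(Dt) = 2√(0.0817 × 759) = 15.75 m.
Argument (x−vt)/(2√(Dt)) = (800 − 804.54)/15.75 = -0.2883; ½·erfc(-0.2883) = 0.6583.
C = 22.8 × 0.6583 = 15.0 mg/L.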